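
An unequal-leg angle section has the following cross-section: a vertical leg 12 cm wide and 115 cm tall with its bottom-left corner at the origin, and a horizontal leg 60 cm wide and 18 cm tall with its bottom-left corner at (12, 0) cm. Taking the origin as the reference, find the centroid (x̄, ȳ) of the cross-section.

x̄ = 21.80 cm, ȳ = 36.21 cm

vertical leg: A = 12 × 115 = 1380.00, centroid at (6.00, 57.50).
horizontal leg: A = 60 × 18 = 1080.00, centroid at (42.00, 9.00).
ΣA = 2460.00 cm², ΣAx̄ = 53640.00 cm³, ΣAȳ = 89070.00 cm³.
x̄ = 53640.00/2460.00 = 21.80 cm; ȳ = 89070.00/2460.00 = 36.21 cm.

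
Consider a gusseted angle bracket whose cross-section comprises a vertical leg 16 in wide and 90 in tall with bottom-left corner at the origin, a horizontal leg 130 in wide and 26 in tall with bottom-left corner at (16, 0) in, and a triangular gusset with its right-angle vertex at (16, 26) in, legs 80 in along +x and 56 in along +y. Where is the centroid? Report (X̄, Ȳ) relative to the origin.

vertical leg: A = 16 × 90 = 1440.00, centroid at (8.00, 45.00).
horizontal leg: A = 130 × 26 = 3380.00, centroid at (81.00, 13.00).
gusset: A = ½·80·56 = 2240.00, centroid at (42.67, 44.67).
ΣA = 7060.00 in², ΣAX̄ = 380873.33 in³, ΣAȲ = 208793.33 in³.
X̄ = 380873.33/7060.00 = 53.95 in; Ȳ = 208793.33/7060.00 = 29.57 in.

X̄ = 53.95 in, Ȳ = 29.57 in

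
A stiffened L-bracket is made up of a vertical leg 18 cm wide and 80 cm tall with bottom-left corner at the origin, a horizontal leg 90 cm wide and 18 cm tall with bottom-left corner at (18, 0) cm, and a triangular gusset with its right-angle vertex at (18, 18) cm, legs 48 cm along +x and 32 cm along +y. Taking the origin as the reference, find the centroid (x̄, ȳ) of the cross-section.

x̄ = 36.87 cm, ȳ = 24.61 cm

vertical leg: A = 18 × 80 = 1440.00, centroid at (9.00, 40.00).
horizontal leg: A = 90 × 18 = 1620.00, centroid at (63.00, 9.00).
gusset: A = ½·48·32 = 768.00, centroid at (34.00, 28.67).
ΣA = 3828.00 cm², ΣAx̄ = 141132.00 cm³, ΣAȳ = 94196.00 cm³.
x̄ = 141132.00/3828.00 = 36.87 cm; ȳ = 94196.00/3828.00 = 24.61 cm.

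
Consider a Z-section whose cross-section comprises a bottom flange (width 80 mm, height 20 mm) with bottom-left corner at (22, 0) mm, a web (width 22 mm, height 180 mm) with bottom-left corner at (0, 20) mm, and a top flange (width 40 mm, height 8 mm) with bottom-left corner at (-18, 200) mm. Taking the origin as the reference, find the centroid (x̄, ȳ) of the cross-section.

x̄ = 24.39 mm, ȳ = 87.90 mm

bottom flange: A = 80 × 20 = 1600.00, centroid at (62.00, 10.00).
web: A = 22 × 180 = 3960.00, centroid at (11.00, 110.00).
top flange: A = 40 × 8 = 320.00, centroid at (2.00, 204.00).
ΣA = 5880.00 mm²
ΣAx̄ = (1600.00)(62.00) + (3960.00)(11.00) + (320.00)(2.00) = 143400.00 mm³
ΣAȳ = (1600.00)(10.00) + (3960.00)(110.00) + (320.00)(204.00) = 516880.00 mm³
x̄ = 143400.00 / 5880.00 = 24.39 mm
ȳ = 516880.00 / 5880.00 = 87.90 mm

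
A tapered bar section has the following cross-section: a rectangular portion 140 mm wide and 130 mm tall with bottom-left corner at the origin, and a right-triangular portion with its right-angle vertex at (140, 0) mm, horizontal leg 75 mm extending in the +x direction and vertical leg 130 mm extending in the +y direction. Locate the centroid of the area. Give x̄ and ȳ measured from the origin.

x̄ = 90.07 mm, ȳ = 60.42 mm

rectangular portion: A = 140 × 130 = 18200.00, centroid at (70.00, 65.00).
triangular portion: A = ½·75·130 = 4875.00, centroid at (165.00, 43.33).
ΣA = 23075.00 mm²
ΣAx̄ = (18200.00)(70.00) + (4875.00)(165.00) = 2078375.00 mm³
ΣAȳ = (18200.00)(65.00) + (4875.00)(43.33) = 1394250.00 mm³
x̄ = 2078375.00 / 23075.00 = 90.07 mm
ȳ = 1394250.00 / 23075.00 = 60.42 mm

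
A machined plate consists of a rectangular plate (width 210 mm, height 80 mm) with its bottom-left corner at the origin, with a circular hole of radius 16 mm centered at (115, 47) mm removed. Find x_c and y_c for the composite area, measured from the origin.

x_c = 104.50 mm, y_c = 39.65 mm

plate: A = 210 × 80 = 16800.00, centroid at (105.00, 40.00).
hole: A = −π·16² = -804.25, centroid at (115.00, 47.00).
ΣA = 15995.75 mm², ΣAx_c = 1671511.51 mm³, ΣAy_c = 634200.36 mm³.
x_c = 1671511.51/15995.75 = 104.50 mm; y_c = 634200.36/15995.75 = 39.65 mm.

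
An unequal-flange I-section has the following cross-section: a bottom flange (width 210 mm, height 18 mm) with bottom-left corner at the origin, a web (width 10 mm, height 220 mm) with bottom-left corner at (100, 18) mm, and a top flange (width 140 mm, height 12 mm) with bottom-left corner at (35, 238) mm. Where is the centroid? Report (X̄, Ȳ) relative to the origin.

X̄ = 105.00 mm, Ȳ = 94.72 mm

bottom flange: A = 210 × 18 = 3780.00, centroid at (105.00, 9.00).
web: A = 10 × 220 = 2200.00, centroid at (105.00, 128.00).
top flange: A = 140 × 12 = 1680.00, centroid at (105.00, 244.00).
ΣA = 7660.00 mm², ΣAX̄ = 804300.00 mm³, ΣAȲ = 725540.00 mm³.
X̄ = 804300.00/7660.00 = 105.00 mm; Ȳ = 725540.00/7660.00 = 94.72 mm.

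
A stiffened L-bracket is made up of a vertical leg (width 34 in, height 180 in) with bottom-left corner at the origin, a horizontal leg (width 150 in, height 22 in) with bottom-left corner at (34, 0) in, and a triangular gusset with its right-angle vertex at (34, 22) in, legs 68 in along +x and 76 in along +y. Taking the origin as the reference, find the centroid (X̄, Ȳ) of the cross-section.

vertical leg: A = 34 × 180 = 6120.00, centroid at (17.00, 90.00).
horizontal leg: A = 150 × 22 = 3300.00, centroid at (109.00, 11.00).
gusset: A = ½·68·76 = 2584.00, centroid at (56.67, 47.33).
ΣA = 12004.00 in²
ΣAX̄ = (6120.00)(17.00) + (3300.00)(109.00) + (2584.00)(56.67) = 610166.67 in³
ΣAȲ = (6120.00)(90.00) + (3300.00)(11.00) + (2584.00)(47.33) = 709409.33 in³
X̄ = 610166.67 / 12004.00 = 50.83 in
Ȳ = 709409.33 / 12004.00 = 59.10 in

X̄ = 50.83 in, Ȳ = 59.10 in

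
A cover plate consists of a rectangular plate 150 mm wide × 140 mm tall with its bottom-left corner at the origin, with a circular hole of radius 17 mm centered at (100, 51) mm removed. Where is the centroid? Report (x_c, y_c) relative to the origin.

Part | A | x̄ᵢ | ȳᵢ | A·x̄ᵢ | A·ȳᵢ
plate | 21000.00 | 75.00 | 70.00 | 1575000.00 | 1470000.00
hole | -907.92 | 100.00 | 51.00 | -90792.03 | -46303.93
Σ | 20092.08 |  |  | 1484207.97 | 1423696.07
x_c = 1484207.97 / 20092.08 = 73.87 mm
y_c = 1423696.07 / 20092.08 = 70.86 mm

x_c = 73.87 mm, y_c = 70.86 mm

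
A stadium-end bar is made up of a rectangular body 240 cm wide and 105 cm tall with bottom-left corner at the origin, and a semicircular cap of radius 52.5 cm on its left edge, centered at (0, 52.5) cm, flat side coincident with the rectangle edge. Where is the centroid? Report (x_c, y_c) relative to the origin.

x_c = 99.14 cm, y_c = 52.50 cm

rectangular body: A = 240 × 105 = 25200.00, centroid at (120.00, 52.50).
semicircular end: A = ½π·52.5² = 4329.51, centroid at (-22.28, 52.50).
ΣA = 29529.51 cm²
ΣAx_c = (25200.00)(120.00) + (4329.51)(-22.28) = 2927531.25 cm³
ΣAy_c = (25200.00)(52.50) + (4329.51)(52.50) = 1550299.14 cm³
x_c = 2927531.25 / 29529.51 = 99.14 cm
y_c = 1550299.14 / 29529.51 = 52.50 cm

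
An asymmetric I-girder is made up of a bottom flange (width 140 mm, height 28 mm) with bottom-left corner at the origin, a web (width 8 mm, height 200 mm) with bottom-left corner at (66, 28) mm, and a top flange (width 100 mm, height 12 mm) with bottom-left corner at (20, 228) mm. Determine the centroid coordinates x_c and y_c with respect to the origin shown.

bottom flange: A = 140 × 28 = 3920.00, centroid at (70.00, 14.00).
web: A = 8 × 200 = 1600.00, centroid at (70.00, 128.00).
top flange: A = 100 × 12 = 1200.00, centroid at (70.00, 234.00).
ΣA = 6720.00 mm², ΣAx_c = 470400.00 mm³, ΣAy_c = 540480.00 mm³.
x_c = 470400.00/6720.00 = 70.00 mm; y_c = 540480.00/6720.00 = 80.43 mm.

x_c = 70.00 mm, y_c = 80.43 mm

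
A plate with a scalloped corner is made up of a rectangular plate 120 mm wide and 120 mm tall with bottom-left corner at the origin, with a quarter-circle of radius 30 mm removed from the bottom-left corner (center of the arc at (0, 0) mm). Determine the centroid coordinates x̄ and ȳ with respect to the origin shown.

x̄ = 62.44 mm, ȳ = 62.44 mm

plate: A = 120 × 120 = 14400.00, centroid at (60.00, 60.00).
removed quarter-circle: A = −¼π·30² = -706.86, centroid at (12.73, 12.73).
ΣA = 13693.14 mm²
ΣAx̄ = (14400.00)(60.00) + (-706.86)(12.73) = 855000.00 mm³
ΣAȳ = (14400.00)(60.00) + (-706.86)(12.73) = 855000.00 mm³
x̄ = 855000.00 / 13693.14 = 62.44 mm
ȳ = 855000.00 / 13693.14 = 62.44 mm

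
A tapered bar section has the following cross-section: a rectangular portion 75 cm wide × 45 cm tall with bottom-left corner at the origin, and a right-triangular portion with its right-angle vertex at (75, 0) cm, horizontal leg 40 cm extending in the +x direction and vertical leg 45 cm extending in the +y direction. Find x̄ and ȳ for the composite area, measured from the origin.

rectangular portion: A = 75 × 45 = 3375.00, centroid at (37.50, 22.50).
triangular portion: A = ½·40·45 = 900.00, centroid at (88.33, 15.00).
ΣA = 4275.00 cm²
ΣAx̄ = (3375.00)(37.50) + (900.00)(88.33) = 206062.50 cm³
ΣAȳ = (3375.00)(22.50) + (900.00)(15.00) = 89437.50 cm³
x̄ = 206062.50 / 4275.00 = 48.20 cm
ȳ = 89437.50 / 4275.00 = 20.92 cm

x̄ = 48.20 cm, ȳ = 20.92 cm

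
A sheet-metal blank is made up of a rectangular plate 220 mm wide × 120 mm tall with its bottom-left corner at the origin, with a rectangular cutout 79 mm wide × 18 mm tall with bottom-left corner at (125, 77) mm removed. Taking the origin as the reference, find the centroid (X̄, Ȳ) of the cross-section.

plate: A = 220 × 120 = 26400.00, centroid at (110.00, 60.00).
hole: A = −(79 × 18) = -1422.00, centroid at (164.50, 86.00).
ΣA = 24978.00 mm², ΣAX̄ = 2670081.00 mm³, ΣAȲ = 1461708.00 mm³.
X̄ = 2670081.00/24978.00 = 106.90 mm; Ȳ = 1461708.00/24978.00 = 58.52 mm.

X̄ = 106.90 mm, Ȳ = 58.52 mm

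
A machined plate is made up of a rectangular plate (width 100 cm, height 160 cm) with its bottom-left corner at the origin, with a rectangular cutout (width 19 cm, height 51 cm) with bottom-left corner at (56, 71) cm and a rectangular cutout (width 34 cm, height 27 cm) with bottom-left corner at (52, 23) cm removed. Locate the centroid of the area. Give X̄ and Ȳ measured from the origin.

plate: A = 100 × 160 = 16000.00, centroid at (50.00, 80.00).
hole 1: A = −(19 × 51) = -969.00, centroid at (65.50, 96.50).
hole 2: A = −(34 × 27) = -918.00, centroid at (69.00, 36.50).
ΣA = 14113.00 cm²
ΣAX̄ = (16000.00)(50.00) + (-969.00)(65.50) + (-918.00)(69.00) = 673188.50 cm³
ΣAȲ = (16000.00)(80.00) + (-969.00)(96.50) + (-918.00)(36.50) = 1152984.50 cm³
X̄ = 673188.50 / 14113.00 = 47.70 cm
Ȳ = 1152984.50 / 14113.00 = 81.70 cm

X̄ = 47.70 cm, Ȳ = 81.70 cm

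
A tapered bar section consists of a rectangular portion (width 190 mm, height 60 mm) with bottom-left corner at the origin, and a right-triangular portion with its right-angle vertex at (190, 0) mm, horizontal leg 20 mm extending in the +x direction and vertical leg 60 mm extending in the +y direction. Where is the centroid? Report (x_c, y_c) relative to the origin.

x_c = 100.08 mm, y_c = 29.50 mm

rectangular portion: A = 190 × 60 = 11400.00, centroid at (95.00, 30.00).
triangular portion: A = ½·20·60 = 600.00, centroid at (196.67, 20.00).
ΣA = 12000.00 mm²
ΣAx_c = (11400.00)(95.00) + (600.00)(196.67) = 1201000.00 mm³
ΣAy_c = (11400.00)(30.00) + (600.00)(20.00) = 354000.00 mm³
x_c = 1201000.00 / 12000.00 = 100.08 mm
y_c = 354000.00 / 12000.00 = 29.50 mm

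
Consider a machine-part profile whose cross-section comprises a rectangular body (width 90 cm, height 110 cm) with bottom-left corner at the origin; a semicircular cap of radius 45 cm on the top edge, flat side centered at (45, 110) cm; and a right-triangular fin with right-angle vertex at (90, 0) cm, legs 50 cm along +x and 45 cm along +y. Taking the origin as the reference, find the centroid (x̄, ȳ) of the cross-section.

rectangular body: A = 90 × 110 = 9900.00, centroid at (45.00, 55.00).
semicircular top: A = ½π·45² = 3180.86, centroid at (45.00, 129.10).
triangular fin: A = ½·50·45 = 1125.00, centroid at (106.67, 15.00).
ΣA = 14205.86 cm²
ΣAx̄ = (9900.00)(45.00) + (3180.86)(45.00) + (1125.00)(106.67) = 708638.82 cm³
ΣAȳ = (9900.00)(55.00) + (3180.86)(129.10) + (1125.00)(15.00) = 972019.88 cm³
x̄ = 708638.82 / 14205.86 = 49.88 cm
ȳ = 972019.88 / 14205.86 = 68.42 cm

x̄ = 49.88 cm, ȳ = 68.42 cm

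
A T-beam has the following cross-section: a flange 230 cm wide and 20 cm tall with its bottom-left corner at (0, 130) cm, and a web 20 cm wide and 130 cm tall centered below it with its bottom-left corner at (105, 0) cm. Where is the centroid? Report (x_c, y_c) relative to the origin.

x_c = 115.00 cm, y_c = 112.92 cm

Part | A | x̄ᵢ | ȳᵢ | A·x̄ᵢ | A·ȳᵢ
web | 2600.00 | 115.00 | 65.00 | 299000.00 | 169000.00
flange | 4600.00 | 115.00 | 140.00 | 529000.00 | 644000.00
Σ | 7200.00 |  |  | 828000.00 | 813000.00
x_c = 828000.00 / 7200.00 = 115.00 cm
y_c = 813000.00 / 7200.00 = 112.92 cm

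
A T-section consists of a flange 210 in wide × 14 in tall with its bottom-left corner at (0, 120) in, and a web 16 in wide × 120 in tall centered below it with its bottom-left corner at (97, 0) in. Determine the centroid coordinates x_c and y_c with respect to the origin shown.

web: A = 16 × 120 = 1920.00, centroid at (105.00, 60.00).
flange: A = 210 × 14 = 2940.00, centroid at (105.00, 127.00).
ΣA = 4860.00 in², ΣAx_c = 510300.00 in³, ΣAy_c = 488580.00 in³.
x_c = 510300.00/4860.00 = 105.00 in; y_c = 488580.00/4860.00 = 100.53 in.

x_c = 105.00 in, y_c = 100.53 in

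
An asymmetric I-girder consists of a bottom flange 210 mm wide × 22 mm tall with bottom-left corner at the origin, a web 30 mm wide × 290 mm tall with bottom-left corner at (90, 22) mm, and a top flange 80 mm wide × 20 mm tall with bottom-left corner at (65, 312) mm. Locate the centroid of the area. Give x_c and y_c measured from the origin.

x_c = 105.00 mm, y_c = 135.32 mm

bottom flange: A = 210 × 22 = 4620.00, centroid at (105.00, 11.00).
web: A = 30 × 290 = 8700.00, centroid at (105.00, 167.00).
top flange: A = 80 × 20 = 1600.00, centroid at (105.00, 322.00).
ΣA = 14920.00 mm², ΣAx_c = 1566600.00 mm³, ΣAy_c = 2018920.00 mm³.
x_c = 1566600.00/14920.00 = 105.00 mm; y_c = 2018920.00/14920.00 = 135.32 mm.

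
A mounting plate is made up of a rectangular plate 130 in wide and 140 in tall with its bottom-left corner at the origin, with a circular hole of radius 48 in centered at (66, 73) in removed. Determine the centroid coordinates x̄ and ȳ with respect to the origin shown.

x̄ = 64.34 in, ȳ = 68.02 in

plate: A = 130 × 140 = 18200.00, centroid at (65.00, 70.00).
hole: A = −π·48² = -7238.23, centroid at (66.00, 73.00).
ΣA = 10961.77 in²
ΣAx̄ = (18200.00)(65.00) + (-7238.23)(66.00) = 705276.85 in³
ΣAȳ = (18200.00)(70.00) + (-7238.23)(73.00) = 745609.25 in³
x̄ = 705276.85 / 10961.77 = 64.34 in
ȳ = 745609.25 / 10961.77 = 68.02 in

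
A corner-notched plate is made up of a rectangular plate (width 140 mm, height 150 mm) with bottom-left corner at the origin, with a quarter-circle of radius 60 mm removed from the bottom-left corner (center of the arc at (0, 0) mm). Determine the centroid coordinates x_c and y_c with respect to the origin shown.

Part | A | x̄ᵢ | ȳᵢ | A·x̄ᵢ | A·ȳᵢ
plate | 21000.00 | 70.00 | 75.00 | 1470000.00 | 1575000.00
removed quarter-circle | -2827.43 | 25.46 | 25.46 | -72000.00 | -72000.00
Σ | 18172.57 |  |  | 1398000.00 | 1503000.00
x_c = 1398000.00 / 18172.57 = 76.93 mm
y_c = 1503000.00 / 18172.57 = 82.71 mm

x_c = 76.93 mm, y_c = 82.71 mm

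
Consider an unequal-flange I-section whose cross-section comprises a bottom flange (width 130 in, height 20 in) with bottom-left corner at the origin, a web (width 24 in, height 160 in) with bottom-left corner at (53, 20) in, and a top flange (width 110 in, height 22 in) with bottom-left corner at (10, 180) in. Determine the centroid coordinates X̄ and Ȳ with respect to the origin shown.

X̄ = 65.00 in, Ȳ = 98.44 in

bottom flange: A = 130 × 20 = 2600.00, centroid at (65.00, 10.00).
web: A = 24 × 160 = 3840.00, centroid at (65.00, 100.00).
top flange: A = 110 × 22 = 2420.00, centroid at (65.00, 191.00).
ΣA = 8860.00 in², ΣAX̄ = 575900.00 in³, ΣAȲ = 872220.00 in³.
X̄ = 575900.00/8860.00 = 65.00 in; Ȳ = 872220.00/8860.00 = 98.44 in.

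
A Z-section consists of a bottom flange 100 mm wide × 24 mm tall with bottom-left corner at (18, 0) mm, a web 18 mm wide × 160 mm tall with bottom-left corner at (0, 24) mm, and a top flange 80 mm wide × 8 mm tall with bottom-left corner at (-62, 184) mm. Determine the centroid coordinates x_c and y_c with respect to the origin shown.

bottom flange: A = 100 × 24 = 2400.00, centroid at (68.00, 12.00).
web: A = 18 × 160 = 2880.00, centroid at (9.00, 104.00).
top flange: A = 80 × 8 = 640.00, centroid at (-22.00, 188.00).
ΣA = 5920.00 mm², ΣAx_c = 175040.00 mm³, ΣAy_c = 448640.00 mm³.
x_c = 175040.00/5920.00 = 29.57 mm; y_c = 448640.00/5920.00 = 75.78 mm.

x_c = 29.57 mm, y_c = 75.78 mm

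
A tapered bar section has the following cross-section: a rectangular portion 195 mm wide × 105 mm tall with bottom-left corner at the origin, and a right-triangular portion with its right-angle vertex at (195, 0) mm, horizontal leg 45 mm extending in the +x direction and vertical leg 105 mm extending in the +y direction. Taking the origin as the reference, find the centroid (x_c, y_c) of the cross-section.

rectangular portion: A = 195 × 105 = 20475.00, centroid at (97.50, 52.50).
triangular portion: A = ½·45·105 = 2362.50, centroid at (210.00, 35.00).
ΣA = 22837.50 mm²
ΣAx_c = (20475.00)(97.50) + (2362.50)(210.00) = 2492437.50 mm³
ΣAy_c = (20475.00)(52.50) + (2362.50)(35.00) = 1157625.00 mm³
x_c = 2492437.50 / 22837.50 = 109.14 mm
y_c = 1157625.00 / 22837.50 = 50.69 mm

x_c = 109.14 mm, y_c = 50.69 mm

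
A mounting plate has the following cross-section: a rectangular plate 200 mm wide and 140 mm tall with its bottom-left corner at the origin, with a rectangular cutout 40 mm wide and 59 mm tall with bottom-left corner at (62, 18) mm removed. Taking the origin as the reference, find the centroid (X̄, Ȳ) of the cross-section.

plate: A = 200 × 140 = 28000.00, centroid at (100.00, 70.00).
hole: A = −(40 × 59) = -2360.00, centroid at (82.00, 47.50).
ΣA = 25640.00 mm², ΣAX̄ = 2606480.00 mm³, ΣAȲ = 1847900.00 mm³.
X̄ = 2606480.00/25640.00 = 101.66 mm; Ȳ = 1847900.00/25640.00 = 72.07 mm.

X̄ = 101.66 mm, Ȳ = 72.07 mm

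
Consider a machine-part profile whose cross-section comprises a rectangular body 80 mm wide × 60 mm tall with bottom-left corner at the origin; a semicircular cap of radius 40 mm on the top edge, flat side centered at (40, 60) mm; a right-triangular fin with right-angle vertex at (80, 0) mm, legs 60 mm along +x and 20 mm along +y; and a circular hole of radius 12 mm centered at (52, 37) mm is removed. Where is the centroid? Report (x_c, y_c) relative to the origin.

rectangular body: A = 80 × 60 = 4800.00, centroid at (40.00, 30.00).
semicircular top: A = ½π·40² = 2513.27, centroid at (40.00, 76.98).
triangular fin: A = ½·60·20 = 600.00, centroid at (100.00, 6.67).
hole: A = −π·12² = -452.39, centroid at (52.00, 37.00).
ΣA = 7460.88 mm²
ΣAx_c = (4800.00)(40.00) + (2513.27)(40.00) + (600.00)(100.00) + (-452.39)(52.00) = 329006.72 mm³
ΣAy_c = (4800.00)(30.00) + (2513.27)(76.98) + (600.00)(6.67) + (-452.39)(37.00) = 324724.71 mm³
x_c = 329006.72 / 7460.88 = 44.10 mm
y_c = 324724.71 / 7460.88 = 43.52 mm

x_c = 44.10 mm, y_c = 43.52 mm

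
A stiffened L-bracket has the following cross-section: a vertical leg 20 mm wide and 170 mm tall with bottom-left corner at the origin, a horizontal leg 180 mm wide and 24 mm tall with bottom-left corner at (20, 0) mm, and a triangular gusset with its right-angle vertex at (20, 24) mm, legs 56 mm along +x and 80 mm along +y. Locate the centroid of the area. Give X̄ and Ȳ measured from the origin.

X̄ = 59.82 mm, Ȳ = 45.62 mm

vertical leg: A = 20 × 170 = 3400.00, centroid at (10.00, 85.00).
horizontal leg: A = 180 × 24 = 4320.00, centroid at (110.00, 12.00).
gusset: A = ½·56·80 = 2240.00, centroid at (38.67, 50.67).
ΣA = 9960.00 mm²
ΣAX̄ = (3400.00)(10.00) + (4320.00)(110.00) + (2240.00)(38.67) = 595813.33 mm³
ΣAȲ = (3400.00)(85.00) + (4320.00)(12.00) + (2240.00)(50.67) = 454333.33 mm³
X̄ = 595813.33 / 9960.00 = 59.82 mm
Ȳ = 454333.33 / 9960.00 = 45.62 mm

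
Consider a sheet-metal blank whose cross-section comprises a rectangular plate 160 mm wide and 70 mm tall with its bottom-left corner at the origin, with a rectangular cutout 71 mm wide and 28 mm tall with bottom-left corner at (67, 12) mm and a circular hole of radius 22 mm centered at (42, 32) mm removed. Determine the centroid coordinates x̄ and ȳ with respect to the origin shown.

plate: A = 160 × 70 = 11200.00, centroid at (80.00, 35.00).
hole 1: A = −(71 × 28) = -1988.00, centroid at (102.50, 26.00).
hole 2: A = −π·22² = -1520.53, centroid at (42.00, 32.00).
ΣA = 7691.47 mm²
ΣAx̄ = (11200.00)(80.00) + (-1988.00)(102.50) + (-1520.53)(42.00) = 628367.70 mm³
ΣAȳ = (11200.00)(35.00) + (-1988.00)(26.00) + (-1520.53)(32.00) = 291655.01 mm³
x̄ = 628367.70 / 7691.47 = 81.70 mm
ȳ = 291655.01 / 7691.47 = 37.92 mm

x̄ = 81.70 mm, ȳ = 37.92 mm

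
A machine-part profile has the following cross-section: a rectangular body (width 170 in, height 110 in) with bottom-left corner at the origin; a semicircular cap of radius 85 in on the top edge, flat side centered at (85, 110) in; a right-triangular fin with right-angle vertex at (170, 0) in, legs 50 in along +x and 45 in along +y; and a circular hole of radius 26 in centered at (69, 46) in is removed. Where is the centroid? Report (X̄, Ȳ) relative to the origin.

rectangular body: A = 170 × 110 = 18700.00, centroid at (85.00, 55.00).
semicircular top: A = ½π·85² = 11349.00, centroid at (85.00, 146.08).
triangular fin: A = ½·50·45 = 1125.00, centroid at (186.67, 15.00).
hole: A = −π·26² = -2123.72, centroid at (69.00, 46.00).
ΣA = 29050.29 in²
ΣAX̄ = (18700.00)(85.00) + (11349.00)(85.00) + (1125.00)(186.67) + (-2123.72)(69.00) = 2617628.85 in³
ΣAȲ = (18700.00)(55.00) + (11349.00)(146.08) + (1125.00)(15.00) + (-2123.72)(46.00) = 2605491.08 in³
X̄ = 2617628.85 / 29050.29 = 90.11 in
Ȳ = 2605491.08 / 29050.29 = 89.69 in

X̄ = 90.11 in, Ȳ = 89.69 in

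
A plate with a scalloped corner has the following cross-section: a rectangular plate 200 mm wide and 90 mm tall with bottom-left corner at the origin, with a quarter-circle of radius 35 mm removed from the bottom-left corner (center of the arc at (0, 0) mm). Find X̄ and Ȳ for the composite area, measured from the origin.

X̄ = 104.81 mm, Ȳ = 46.70 mm

plate: A = 200 × 90 = 18000.00, centroid at (100.00, 45.00).
removed quarter-circle: A = −¼π·35² = -962.11, centroid at (14.85, 14.85).
ΣA = 17037.89 mm²
ΣAX̄ = (18000.00)(100.00) + (-962.11)(14.85) = 1785708.33 mm³
ΣAȲ = (18000.00)(45.00) + (-962.11)(14.85) = 795708.33 mm³
X̄ = 1785708.33 / 17037.89 = 104.81 mm
Ȳ = 795708.33 / 17037.89 = 46.70 mm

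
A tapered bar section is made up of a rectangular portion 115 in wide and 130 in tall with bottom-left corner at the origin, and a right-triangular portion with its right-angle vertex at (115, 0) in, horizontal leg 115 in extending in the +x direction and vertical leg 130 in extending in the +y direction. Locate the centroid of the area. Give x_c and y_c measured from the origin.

Part | A | x̄ᵢ | ȳᵢ | A·x̄ᵢ | A·ȳᵢ
rectangular portion | 14950.00 | 57.50 | 65.00 | 859625.00 | 971750.00
triangular portion | 7475.00 | 153.33 | 43.33 | 1146166.67 | 323916.67
Σ | 22425.00 |  |  | 2005791.67 | 1295666.67
x_c = 2005791.67 / 22425.00 = 89.44 in
y_c = 1295666.67 / 22425.00 = 57.78 in

x_c = 89.44 in, y_c = 57.78 in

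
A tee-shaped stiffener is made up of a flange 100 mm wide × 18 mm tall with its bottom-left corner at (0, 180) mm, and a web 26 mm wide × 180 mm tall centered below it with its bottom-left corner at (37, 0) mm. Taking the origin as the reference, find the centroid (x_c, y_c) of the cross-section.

Part | A | x̄ᵢ | ȳᵢ | A·x̄ᵢ | A·ȳᵢ
web | 4680.00 | 50.00 | 90.00 | 234000.00 | 421200.00
flange | 1800.00 | 50.00 | 189.00 | 90000.00 | 340200.00
Σ | 6480.00 |  |  | 324000.00 | 761400.00
x_c = 324000.00 / 6480.00 = 50.00 mm
y_c = 761400.00 / 6480.00 = 117.50 mm

x_c = 50.00 mm, y_c = 117.50 mm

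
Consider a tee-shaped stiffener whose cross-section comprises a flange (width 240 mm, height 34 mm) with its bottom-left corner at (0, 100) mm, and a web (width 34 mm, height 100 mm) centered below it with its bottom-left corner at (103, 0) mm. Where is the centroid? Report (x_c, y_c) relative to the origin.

web: A = 34 × 100 = 3400.00, centroid at (120.00, 50.00).
flange: A = 240 × 34 = 8160.00, centroid at (120.00, 117.00).
ΣA = 11560.00 mm², ΣAx_c = 1387200.00 mm³, ΣAy_c = 1124720.00 mm³.
x_c = 1387200.00/11560.00 = 120.00 mm; y_c = 1124720.00/11560.00 = 97.29 mm.

x_c = 120.00 mm, y_c = 97.29 mm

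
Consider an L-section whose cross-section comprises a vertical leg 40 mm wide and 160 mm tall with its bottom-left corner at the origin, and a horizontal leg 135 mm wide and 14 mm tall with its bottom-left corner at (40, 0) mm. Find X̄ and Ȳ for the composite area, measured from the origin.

X̄ = 39.95 mm, Ȳ = 63.36 mm

vertical leg: A = 40 × 160 = 6400.00, centroid at (20.00, 80.00).
horizontal leg: A = 135 × 14 = 1890.00, centroid at (107.50, 7.00).
ΣA = 8290.00 mm²
ΣAX̄ = (6400.00)(20.00) + (1890.00)(107.50) = 331175.00 mm³
ΣAȲ = (6400.00)(80.00) + (1890.00)(7.00) = 525230.00 mm³
X̄ = 331175.00 / 8290.00 = 39.95 mm
Ȳ = 525230.00 / 8290.00 = 63.36 mm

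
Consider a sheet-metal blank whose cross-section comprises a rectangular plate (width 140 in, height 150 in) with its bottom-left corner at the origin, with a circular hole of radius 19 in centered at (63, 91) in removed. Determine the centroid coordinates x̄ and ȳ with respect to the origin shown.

x̄ = 70.40 in, ȳ = 74.09 in

plate: A = 140 × 150 = 21000.00, centroid at (70.00, 75.00).
hole: A = −π·19² = -1134.11, centroid at (63.00, 91.00).
ΣA = 19865.89 in²
ΣAx̄ = (21000.00)(70.00) + (-1134.11)(63.00) = 1398550.76 in³
ΣAȳ = (21000.00)(75.00) + (-1134.11)(91.00) = 1471795.54 in³
x̄ = 1398550.76 / 19865.89 = 70.40 in
ȳ = 1471795.54 / 19865.89 = 74.09 in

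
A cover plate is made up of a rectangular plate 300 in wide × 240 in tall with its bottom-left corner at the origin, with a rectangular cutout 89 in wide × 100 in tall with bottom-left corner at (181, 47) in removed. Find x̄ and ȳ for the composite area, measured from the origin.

x̄ = 139.35 in, ȳ = 123.24 in

plate: A = 300 × 240 = 72000.00, centroid at (150.00, 120.00).
hole: A = −(89 × 100) = -8900.00, centroid at (225.50, 97.00).
ΣA = 63100.00 in²
ΣAx̄ = (72000.00)(150.00) + (-8900.00)(225.50) = 8793050.00 in³
ΣAȳ = (72000.00)(120.00) + (-8900.00)(97.00) = 7776700.00 in³
x̄ = 8793050.00 / 63100.00 = 139.35 in
ȳ = 7776700.00 / 63100.00 = 123.24 in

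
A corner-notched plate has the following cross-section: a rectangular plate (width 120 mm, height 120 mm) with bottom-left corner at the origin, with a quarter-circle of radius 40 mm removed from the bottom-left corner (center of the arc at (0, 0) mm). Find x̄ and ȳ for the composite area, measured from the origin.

x̄ = 64.11 mm, ȳ = 64.11 mm

plate: A = 120 × 120 = 14400.00, centroid at (60.00, 60.00).
removed quarter-circle: A = −¼π·40² = -1256.64, centroid at (16.98, 16.98).
ΣA = 13143.36 mm²
ΣAx̄ = (14400.00)(60.00) + (-1256.64)(16.98) = 842666.67 mm³
ΣAȳ = (14400.00)(60.00) + (-1256.64)(16.98) = 842666.67 mm³
x̄ = 842666.67 / 13143.36 = 64.11 mm
ȳ = 842666.67 / 13143.36 = 64.11 mm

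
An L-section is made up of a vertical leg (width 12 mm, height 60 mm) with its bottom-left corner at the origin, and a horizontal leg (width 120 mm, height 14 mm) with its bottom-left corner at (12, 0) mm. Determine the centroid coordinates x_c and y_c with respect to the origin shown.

x_c = 52.20 mm, y_c = 13.90 mm

vertical leg: A = 12 × 60 = 720.00, centroid at (6.00, 30.00).
horizontal leg: A = 120 × 14 = 1680.00, centroid at (72.00, 7.00).
ΣA = 2400.00 mm²
ΣAx_c = (720.00)(6.00) + (1680.00)(72.00) = 125280.00 mm³
ΣAy_c = (720.00)(30.00) + (1680.00)(7.00) = 33360.00 mm³
x_c = 125280.00 / 2400.00 = 52.20 mm
y_c = 33360.00 / 2400.00 = 13.90 mm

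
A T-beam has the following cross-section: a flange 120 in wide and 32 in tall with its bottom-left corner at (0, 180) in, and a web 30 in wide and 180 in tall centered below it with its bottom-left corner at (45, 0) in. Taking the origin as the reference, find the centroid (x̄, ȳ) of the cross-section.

x̄ = 60.00 in, ȳ = 134.05 in

web: A = 30 × 180 = 5400.00, centroid at (60.00, 90.00).
flange: A = 120 × 32 = 3840.00, centroid at (60.00, 196.00).
ΣA = 9240.00 in², ΣAx̄ = 554400.00 in³, ΣAȳ = 1238640.00 in³.
x̄ = 554400.00/9240.00 = 60.00 in; ȳ = 1238640.00/9240.00 = 134.05 in.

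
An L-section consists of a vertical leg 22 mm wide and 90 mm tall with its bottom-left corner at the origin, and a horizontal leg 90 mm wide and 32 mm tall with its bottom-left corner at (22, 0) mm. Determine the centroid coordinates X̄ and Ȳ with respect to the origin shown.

Part | A | x̄ᵢ | ȳᵢ | A·x̄ᵢ | A·ȳᵢ
vertical leg | 1980.00 | 11.00 | 45.00 | 21780.00 | 89100.00
horizontal leg | 2880.00 | 67.00 | 16.00 | 192960.00 | 46080.00
Σ | 4860.00 |  |  | 214740.00 | 135180.00
X̄ = 214740.00 / 4860.00 = 44.19 mm
Ȳ = 135180.00 / 4860.00 = 27.81 mm

X̄ = 44.19 mm, Ȳ = 27.81 mm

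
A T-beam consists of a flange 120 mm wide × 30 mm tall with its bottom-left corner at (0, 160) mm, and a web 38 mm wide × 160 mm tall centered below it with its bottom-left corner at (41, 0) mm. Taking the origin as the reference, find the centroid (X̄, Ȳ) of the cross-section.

X̄ = 60.00 mm, Ȳ = 115.33 mm

web: A = 38 × 160 = 6080.00, centroid at (60.00, 80.00).
flange: A = 120 × 30 = 3600.00, centroid at (60.00, 175.00).
ΣA = 9680.00 mm², ΣAX̄ = 580800.00 mm³, ΣAȲ = 1116400.00 mm³.
X̄ = 580800.00/9680.00 = 60.00 mm; Ȳ = 1116400.00/9680.00 = 115.33 mm.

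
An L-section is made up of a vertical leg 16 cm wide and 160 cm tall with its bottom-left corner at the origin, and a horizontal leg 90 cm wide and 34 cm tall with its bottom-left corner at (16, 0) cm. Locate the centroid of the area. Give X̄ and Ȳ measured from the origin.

vertical leg: A = 16 × 160 = 2560.00, centroid at (8.00, 80.00).
horizontal leg: A = 90 × 34 = 3060.00, centroid at (61.00, 17.00).
ΣA = 5620.00 cm², ΣAX̄ = 207140.00 cm³, ΣAȲ = 256820.00 cm³.
X̄ = 207140.00/5620.00 = 36.86 cm; Ȳ = 256820.00/5620.00 = 45.70 cm.

X̄ = 36.86 cm, Ȳ = 45.70 cm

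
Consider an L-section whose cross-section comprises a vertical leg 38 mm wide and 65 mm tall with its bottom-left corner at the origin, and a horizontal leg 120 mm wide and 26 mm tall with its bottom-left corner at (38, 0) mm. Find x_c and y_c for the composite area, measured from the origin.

x_c = 63.09 mm, y_c = 21.62 mm

vertical leg: A = 38 × 65 = 2470.00, centroid at (19.00, 32.50).
horizontal leg: A = 120 × 26 = 3120.00, centroid at (98.00, 13.00).
ΣA = 5590.00 mm², ΣAx_c = 352690.00 mm³, ΣAy_c = 120835.00 mm³.
x_c = 352690.00/5590.00 = 63.09 mm; y_c = 120835.00/5590.00 = 21.62 mm.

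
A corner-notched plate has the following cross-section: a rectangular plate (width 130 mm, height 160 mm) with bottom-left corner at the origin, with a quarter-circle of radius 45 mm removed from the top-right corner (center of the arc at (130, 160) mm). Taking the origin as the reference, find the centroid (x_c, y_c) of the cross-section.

plate: A = 130 × 160 = 20800.00, centroid at (65.00, 80.00).
removed quarter-circle: A = −¼π·45² = -1590.43, centroid at (110.90, 140.90).
ΣA = 19209.57 mm², ΣAx_c = 1175618.93 mm³, ΣAy_c = 1439906.00 mm³.
x_c = 1175618.93/19209.57 = 61.20 mm; y_c = 1439906.00/19209.57 = 74.96 mm.

x_c = 61.20 mm, y_c = 74.96 mm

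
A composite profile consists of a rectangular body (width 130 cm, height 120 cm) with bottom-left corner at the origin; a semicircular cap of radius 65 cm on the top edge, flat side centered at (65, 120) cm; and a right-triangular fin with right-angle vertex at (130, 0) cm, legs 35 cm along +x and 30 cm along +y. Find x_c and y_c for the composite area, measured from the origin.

rectangular body: A = 130 × 120 = 15600.00, centroid at (65.00, 60.00).
semicircular top: A = ½π·65² = 6636.61, centroid at (65.00, 147.59).
triangular fin: A = ½·35·30 = 525.00, centroid at (141.67, 10.00).
ΣA = 22761.61 cm², ΣAx_c = 1519754.94 cm³, ΣAy_c = 1920727.07 cm³.
x_c = 1519754.94/22761.61 = 66.77 cm; y_c = 1920727.07/22761.61 = 84.38 cm.

x_c = 66.77 cm, y_c = 84.38 cm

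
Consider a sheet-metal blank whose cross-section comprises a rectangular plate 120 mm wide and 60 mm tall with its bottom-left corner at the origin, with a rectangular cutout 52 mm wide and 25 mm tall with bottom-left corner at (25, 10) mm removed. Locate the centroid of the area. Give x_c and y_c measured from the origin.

plate: A = 120 × 60 = 7200.00, centroid at (60.00, 30.00).
hole: A = −(52 × 25) = -1300.00, centroid at (51.00, 22.50).
ΣA = 5900.00 mm², ΣAx_c = 365700.00 mm³, ΣAy_c = 186750.00 mm³.
x_c = 365700.00/5900.00 = 61.98 mm; y_c = 186750.00/5900.00 = 31.65 mm.

x_c = 61.98 mm, y_c = 31.65 mm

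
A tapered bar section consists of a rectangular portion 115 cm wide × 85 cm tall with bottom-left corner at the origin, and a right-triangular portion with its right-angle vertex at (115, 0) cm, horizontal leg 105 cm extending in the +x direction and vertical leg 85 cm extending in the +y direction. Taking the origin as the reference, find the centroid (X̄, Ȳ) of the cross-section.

X̄ = 86.49 cm, Ȳ = 38.06 cm

rectangular portion: A = 115 × 85 = 9775.00, centroid at (57.50, 42.50).
triangular portion: A = ½·105·85 = 4462.50, centroid at (150.00, 28.33).
ΣA = 14237.50 cm², ΣAX̄ = 1231437.50 cm³, ΣAȲ = 541875.00 cm³.
X̄ = 1231437.50/14237.50 = 86.49 cm; Ȳ = 541875.00/14237.50 = 38.06 cm.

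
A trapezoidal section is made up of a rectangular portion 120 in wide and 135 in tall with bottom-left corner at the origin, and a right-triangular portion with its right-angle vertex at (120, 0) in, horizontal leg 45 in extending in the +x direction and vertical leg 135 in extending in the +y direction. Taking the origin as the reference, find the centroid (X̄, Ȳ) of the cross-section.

Part | A | x̄ᵢ | ȳᵢ | A·x̄ᵢ | A·ȳᵢ
rectangular portion | 16200.00 | 60.00 | 67.50 | 972000.00 | 1093500.00
triangular portion | 3037.50 | 135.00 | 45.00 | 410062.50 | 136687.50
Σ | 19237.50 |  |  | 1382062.50 | 1230187.50
X̄ = 1382062.50 / 19237.50 = 71.84 in
Ȳ = 1230187.50 / 19237.50 = 63.95 in

X̄ = 71.84 in, Ȳ = 63.95 in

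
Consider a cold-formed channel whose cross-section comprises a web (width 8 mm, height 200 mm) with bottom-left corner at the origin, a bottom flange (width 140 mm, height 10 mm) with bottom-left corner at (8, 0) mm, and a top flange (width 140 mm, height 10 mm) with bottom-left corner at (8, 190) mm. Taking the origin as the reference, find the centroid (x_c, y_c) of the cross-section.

x_c = 51.09 mm, y_c = 100.00 mm

Part | A | x̄ᵢ | ȳᵢ | A·x̄ᵢ | A·ȳᵢ
web | 1600.00 | 4.00 | 100.00 | 6400.00 | 160000.00
bottom flange | 1400.00 | 78.00 | 5.00 | 109200.00 | 7000.00
top flange | 1400.00 | 78.00 | 195.00 | 109200.00 | 273000.00
Σ | 4400.00 |  |  | 224800.00 | 440000.00
x_c = 224800.00 / 4400.00 = 51.09 mm
y_c = 440000.00 / 4400.00 = 100.00 mm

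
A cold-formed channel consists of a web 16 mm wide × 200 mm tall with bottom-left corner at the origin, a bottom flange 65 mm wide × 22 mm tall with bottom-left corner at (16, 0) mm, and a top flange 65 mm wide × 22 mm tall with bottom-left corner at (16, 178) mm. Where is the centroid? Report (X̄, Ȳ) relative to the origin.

X̄ = 27.11 mm, Ȳ = 100.00 mm

web: A = 16 × 200 = 3200.00, centroid at (8.00, 100.00).
bottom flange: A = 65 × 22 = 1430.00, centroid at (48.50, 11.00).
top flange: A = 65 × 22 = 1430.00, centroid at (48.50, 189.00).
ΣA = 6060.00 mm²
ΣAX̄ = (3200.00)(8.00) + (1430.00)(48.50) + (1430.00)(48.50) = 164310.00 mm³
ΣAȲ = (3200.00)(100.00) + (1430.00)(11.00) + (1430.00)(189.00) = 606000.00 mm³
X̄ = 164310.00 / 6060.00 = 27.11 mm
Ȳ = 606000.00 / 6060.00 = 100.00 mm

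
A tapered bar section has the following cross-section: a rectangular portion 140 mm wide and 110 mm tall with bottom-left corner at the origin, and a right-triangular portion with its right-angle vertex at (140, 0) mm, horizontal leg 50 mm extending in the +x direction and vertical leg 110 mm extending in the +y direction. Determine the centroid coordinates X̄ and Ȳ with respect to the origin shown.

X̄ = 83.13 mm, Ȳ = 52.22 mm

rectangular portion: A = 140 × 110 = 15400.00, centroid at (70.00, 55.00).
triangular portion: A = ½·50·110 = 2750.00, centroid at (156.67, 36.67).
ΣA = 18150.00 mm²
ΣAX̄ = (15400.00)(70.00) + (2750.00)(156.67) = 1508833.33 mm³
ΣAȲ = (15400.00)(55.00) + (2750.00)(36.67) = 947833.33 mm³
X̄ = 1508833.33 / 18150.00 = 83.13 mm
Ȳ = 947833.33 / 18150.00 = 52.22 mm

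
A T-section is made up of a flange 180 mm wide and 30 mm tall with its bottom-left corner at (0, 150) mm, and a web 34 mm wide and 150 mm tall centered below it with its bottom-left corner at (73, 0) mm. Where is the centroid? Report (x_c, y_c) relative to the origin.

web: A = 34 × 150 = 5100.00, centroid at (90.00, 75.00).
flange: A = 180 × 30 = 5400.00, centroid at (90.00, 165.00).
ΣA = 10500.00 mm², ΣAx_c = 945000.00 mm³, ΣAy_c = 1273500.00 mm³.
x_c = 945000.00/10500.00 = 90.00 mm; y_c = 1273500.00/10500.00 = 121.29 mm.

x_c = 90.00 mm, y_c = 121.29 mm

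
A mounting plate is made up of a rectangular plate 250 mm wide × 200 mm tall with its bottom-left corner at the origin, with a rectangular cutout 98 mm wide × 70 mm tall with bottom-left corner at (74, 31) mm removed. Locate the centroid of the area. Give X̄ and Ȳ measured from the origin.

X̄ = 125.32 mm, Ȳ = 105.41 mm

plate: A = 250 × 200 = 50000.00, centroid at (125.00, 100.00).
hole: A = −(98 × 70) = -6860.00, centroid at (123.00, 66.00).
ΣA = 43140.00 mm², ΣAX̄ = 5406220.00 mm³, ΣAȲ = 4547240.00 mm³.
X̄ = 5406220.00/43140.00 = 125.32 mm; Ȳ = 4547240.00/43140.00 = 105.41 mm.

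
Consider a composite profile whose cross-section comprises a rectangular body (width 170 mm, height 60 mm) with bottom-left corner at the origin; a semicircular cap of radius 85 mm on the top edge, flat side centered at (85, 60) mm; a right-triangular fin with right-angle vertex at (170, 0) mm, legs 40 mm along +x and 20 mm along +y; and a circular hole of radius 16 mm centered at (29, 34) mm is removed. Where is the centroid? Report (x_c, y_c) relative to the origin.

rectangular body: A = 170 × 60 = 10200.00, centroid at (85.00, 30.00).
semicircular top: A = ½π·85² = 11349.00, centroid at (85.00, 96.08).
triangular fin: A = ½·40·20 = 400.00, centroid at (183.33, 6.67).
hole: A = −π·16² = -804.25, centroid at (29.00, 34.00).
ΣA = 21144.76 mm²
ΣAx_c = (10200.00)(85.00) + (11349.00)(85.00) + (400.00)(183.33) + (-804.25)(29.00) = 1881675.44 mm³
ΣAy_c = (10200.00)(30.00) + (11349.00)(96.08) + (400.00)(6.67) + (-804.25)(34.00) = 1371679.12 mm³
x_c = 1881675.44 / 21144.76 = 88.99 mm
y_c = 1371679.12 / 21144.76 = 64.87 mm

x_c = 88.99 mm, y_c = 64.87 mm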